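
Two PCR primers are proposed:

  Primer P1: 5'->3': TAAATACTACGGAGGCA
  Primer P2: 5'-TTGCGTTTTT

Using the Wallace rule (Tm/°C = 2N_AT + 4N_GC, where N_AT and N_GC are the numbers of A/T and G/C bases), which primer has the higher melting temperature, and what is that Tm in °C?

Primer P1: A+T=10, G+C=7 → Tm = 2(10)+4(7) = 48°C
Primer P2: A+T=7, G+C=3 → Tm = 2(7)+4(3) = 26°C
48°C vs 26°C → primer P1 is higher.

Primer P1, 48°C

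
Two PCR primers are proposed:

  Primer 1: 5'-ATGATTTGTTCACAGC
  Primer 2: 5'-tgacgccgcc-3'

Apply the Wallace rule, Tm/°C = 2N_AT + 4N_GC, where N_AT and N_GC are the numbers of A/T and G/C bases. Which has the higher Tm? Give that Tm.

Primer 1, 44°C

Primer 1: A+T=10, G+C=6 → Tm = 2(10)+4(6) = 44°C
Primer 2: A+T=2, G+C=8 → Tm = 2(2)+4(8) = 36°C
44°C vs 36°C → primer 1 is higher.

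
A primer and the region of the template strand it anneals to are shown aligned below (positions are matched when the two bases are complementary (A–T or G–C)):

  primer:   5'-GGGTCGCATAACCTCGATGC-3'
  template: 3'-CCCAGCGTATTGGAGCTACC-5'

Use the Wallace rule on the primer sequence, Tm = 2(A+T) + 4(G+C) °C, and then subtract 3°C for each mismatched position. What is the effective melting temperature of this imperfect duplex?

Primer base counts: A=4, T=4, G=6, C=6 → A+T=8, G+C=12
Perfect-match Tm = 2(8) + 4(12) = 16 + 48 = 64°C
Mismatches (positions where the bases are not complementary): 1 (at position 20)
Effective Tm = 64 − 1×3 = 64 − 3 = 61°C

61°C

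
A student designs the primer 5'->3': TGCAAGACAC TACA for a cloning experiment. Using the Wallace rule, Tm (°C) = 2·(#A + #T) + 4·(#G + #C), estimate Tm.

Scanning the sequence gives C=4, G=2, T=2, A=6.
So N_AT = 8 and N_GC = 6.
Tm = 4·6 + 2·8 = 24 + 16 = 40°C

40°C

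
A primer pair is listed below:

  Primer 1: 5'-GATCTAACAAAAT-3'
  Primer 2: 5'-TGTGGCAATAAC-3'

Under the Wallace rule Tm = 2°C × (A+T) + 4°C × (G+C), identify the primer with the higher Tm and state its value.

Primer 1: A+T=10, G+C=3 → Tm = 2(10)+4(3) = 32°C
Primer 2: A+T=7, G+C=5 → Tm = 2(7)+4(5) = 34°C
32°C vs 34°C → primer 2 is higher.

Primer 2, 34°C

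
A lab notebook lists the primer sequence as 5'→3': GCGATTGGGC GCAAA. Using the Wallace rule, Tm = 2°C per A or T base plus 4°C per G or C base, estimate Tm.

Counting bases: C=3, T=2, A=4, G=6
So N_AT = 6 and N_GC = 9.
Tm = 4·9 + 2·6 = 36 + 12 = 48°C

48°C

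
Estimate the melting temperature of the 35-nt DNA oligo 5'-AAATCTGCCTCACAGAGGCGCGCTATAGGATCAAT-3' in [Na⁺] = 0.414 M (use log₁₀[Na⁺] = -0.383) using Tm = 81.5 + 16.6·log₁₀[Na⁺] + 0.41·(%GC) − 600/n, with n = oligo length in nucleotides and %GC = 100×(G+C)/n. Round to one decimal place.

Length n = 35. Scanning the sequence gives A=11, C=9, T=7, G=8.
G+C = 17, so %GC = 17/35 × 100 = 48.571%
Salt term: 16.6 × (-0.383) = -6.358
GC term: 0.41 × 48.571 = 19.914; length term: −600/35 = −17.143
Tm = 81.5 + (-6.358) + 19.914 − 17.143 = 77.913 → 77.9°C

77.9°C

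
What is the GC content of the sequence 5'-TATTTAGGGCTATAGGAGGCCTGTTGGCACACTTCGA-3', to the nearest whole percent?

T=11, C=7, A=8, G=11
G+C = 11 + 7 = 18 out of 37 bases
%GC = 18/37 × 100 = 48.65% ≈ 49%

49%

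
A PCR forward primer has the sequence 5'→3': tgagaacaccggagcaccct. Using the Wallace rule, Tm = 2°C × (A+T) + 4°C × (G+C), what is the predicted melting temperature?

Scanning the sequence gives G=5, T=2, C=7, A=6.
A+T = 8, G+C = 12
Tm = 4·12 + 2·8 = 48 + 16 = 64°C

64°C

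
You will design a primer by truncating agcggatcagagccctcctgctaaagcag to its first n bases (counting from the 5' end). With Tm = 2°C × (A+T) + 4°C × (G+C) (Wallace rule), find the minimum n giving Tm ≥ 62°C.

First 18 bases: AGCGGATCAGAGCCCTCC → Tm = 60°C (< 62°C)
First 19 bases: AGCGGATCAGAGCCCTCCT → Tm = 62°C (≥ 62°C)
Each additional base adds 2°C (A/T) or 4°C (G/C), so Tm is non-decreasing in n; n = 19 is the first length to reach 62°C.

n = 19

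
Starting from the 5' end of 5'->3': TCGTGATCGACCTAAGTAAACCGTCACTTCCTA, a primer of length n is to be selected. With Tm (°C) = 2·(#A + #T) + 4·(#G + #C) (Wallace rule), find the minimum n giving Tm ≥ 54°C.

n = 19

First 18 bases: TCGTGATCGACCTAAGTA → Tm = 52°C (< 54°C)
First 19 bases: TCGTGATCGACCTAAGTAA → Tm = 54°C (≥ 54°C)
Since every base adds ≥2°C, Tm only increases with n, so the threshold is first crossed at n = 19.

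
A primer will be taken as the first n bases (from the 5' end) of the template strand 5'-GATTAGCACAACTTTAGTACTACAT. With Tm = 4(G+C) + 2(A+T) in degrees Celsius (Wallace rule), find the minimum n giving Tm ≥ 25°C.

First 8 bases: GATTAGCA → Tm = 22°C (< 25°C)
First 9 bases: GATTAGCAC → Tm = 26°C (≥ 25°C)
Each additional base adds 2°C (A/T) or 4°C (G/C), so Tm is non-decreasing in n; n = 9 is the first length to reach 25°C.

n = 9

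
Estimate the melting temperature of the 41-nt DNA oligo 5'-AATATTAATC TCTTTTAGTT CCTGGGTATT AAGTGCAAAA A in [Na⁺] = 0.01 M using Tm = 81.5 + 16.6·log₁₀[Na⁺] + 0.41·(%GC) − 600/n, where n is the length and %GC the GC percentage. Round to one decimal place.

44.7°C

Length n = 41. Scanning the sequence gives C=5, G=6, T=16, A=14.
G+C = 11, so %GC = 11/41 × 100 = 26.829%
Salt term: 16.6 × (-2) = -33.2
GC term: 0.41 × 26.829 = 11; length term: −600/41 = −14.634
Tm = 81.5 + (-33.2) + 11 − 14.634 = 44.666 → 44.7°C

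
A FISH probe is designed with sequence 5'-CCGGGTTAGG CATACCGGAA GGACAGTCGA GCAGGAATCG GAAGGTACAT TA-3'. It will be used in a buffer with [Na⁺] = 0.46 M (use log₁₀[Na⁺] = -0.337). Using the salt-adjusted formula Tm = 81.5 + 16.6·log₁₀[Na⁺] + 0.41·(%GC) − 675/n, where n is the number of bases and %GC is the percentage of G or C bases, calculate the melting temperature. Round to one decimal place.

85.0°C

Length n = 52. Counting bases: C=10, A=16, T=8, G=18
G+C = 28, so %GC = 28/52 × 100 = 53.846%
Salt term: 16.6 × (-0.337) = -5.594
GC term: 0.41 × 53.846 = 22.077; length term: −675/52 = −12.981
Tm = 81.5 + (-5.594) + 22.077 − 12.981 = 85.002 → 85.0°C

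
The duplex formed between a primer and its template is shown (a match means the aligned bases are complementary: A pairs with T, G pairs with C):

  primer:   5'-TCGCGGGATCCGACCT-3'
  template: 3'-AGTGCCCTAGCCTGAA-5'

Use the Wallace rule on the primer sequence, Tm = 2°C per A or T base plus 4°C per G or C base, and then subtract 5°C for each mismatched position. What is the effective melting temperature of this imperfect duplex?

Primer base counts: A=2, T=3, G=5, C=6 → A+T=5, G+C=11
Perfect-match Tm = 2(5) + 4(11) = 10 + 44 = 54°C
Mismatches (positions where the bases are not complementary): 3 (at positions 3, 11, 15)
Effective Tm = 54 − 3×5 = 54 − 15 = 39°C

39°C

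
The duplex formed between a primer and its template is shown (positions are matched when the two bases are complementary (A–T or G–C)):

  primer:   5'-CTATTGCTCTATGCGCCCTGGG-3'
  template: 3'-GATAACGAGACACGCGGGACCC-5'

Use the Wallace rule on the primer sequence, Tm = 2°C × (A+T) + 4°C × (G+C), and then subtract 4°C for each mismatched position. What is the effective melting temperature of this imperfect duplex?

Primer base counts: A=2, T=7, G=6, C=7 → A+T=9, G+C=13
Perfect-match Tm = 2(9) + 4(13) = 18 + 52 = 70°C
Mismatches (positions where the bases are not complementary): 1 (at position 11)
Effective Tm = 70 − 1×4 = 70 − 4 = 66°C

66°C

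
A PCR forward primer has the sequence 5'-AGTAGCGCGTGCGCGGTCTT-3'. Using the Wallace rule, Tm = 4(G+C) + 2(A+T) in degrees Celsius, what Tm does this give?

C=5, A=2, G=8, T=5
So N_AT = 7 and N_GC = 13.
Tm = 2(7) + 4(13) = 14 + 52 = 66°C

66°C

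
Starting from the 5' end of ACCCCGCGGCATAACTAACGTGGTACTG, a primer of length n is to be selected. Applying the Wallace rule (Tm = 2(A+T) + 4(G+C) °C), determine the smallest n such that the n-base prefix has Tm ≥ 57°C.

First 18 bases: ACCCCGCGGCATAACTAA → Tm = 56°C (< 57°C)
First 19 bases: ACCCCGCGGCATAACTAAC → Tm = 60°C (≥ 57°C)
Since every base adds ≥2°C, Tm only increases with n, so the threshold is first crossed at n = 19.

n = 19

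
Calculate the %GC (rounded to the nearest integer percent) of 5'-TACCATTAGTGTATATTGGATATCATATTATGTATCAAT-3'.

23%

Base counts: G=5, C=4, A=13, T=17
G+C = 5 + 4 = 9 out of 39 bases
%GC = 9/39 × 100 = 23.08% ≈ 23%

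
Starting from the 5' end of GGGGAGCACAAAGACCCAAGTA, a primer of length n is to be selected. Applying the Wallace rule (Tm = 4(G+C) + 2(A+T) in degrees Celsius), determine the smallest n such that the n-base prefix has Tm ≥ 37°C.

n = 12

First 11 bases: GGGGAGCACAA → Tm = 36°C (< 37°C)
First 12 bases: GGGGAGCACAAA → Tm = 38°C (≥ 37°C)
Each additional base adds 2°C (A/T) or 4°C (G/C), so Tm is non-decreasing in n; n = 12 is the first length to reach 37°C.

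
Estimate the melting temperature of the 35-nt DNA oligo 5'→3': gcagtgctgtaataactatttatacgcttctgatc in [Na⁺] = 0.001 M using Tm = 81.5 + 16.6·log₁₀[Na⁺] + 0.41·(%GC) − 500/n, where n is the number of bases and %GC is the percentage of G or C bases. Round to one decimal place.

32.6°C

Length n = 35. Base counts: G=6, A=9, C=7, T=13
G+C = 13, so %GC = 13/35 × 100 = 37.143%
Salt term: 16.6 × (-3) = -49.8
GC term: 0.41 × 37.143 = 15.229; length term: −500/35 = −14.286
Tm = 81.5 + (-49.8) + 15.229 − 14.286 = 32.643 → 32.6°C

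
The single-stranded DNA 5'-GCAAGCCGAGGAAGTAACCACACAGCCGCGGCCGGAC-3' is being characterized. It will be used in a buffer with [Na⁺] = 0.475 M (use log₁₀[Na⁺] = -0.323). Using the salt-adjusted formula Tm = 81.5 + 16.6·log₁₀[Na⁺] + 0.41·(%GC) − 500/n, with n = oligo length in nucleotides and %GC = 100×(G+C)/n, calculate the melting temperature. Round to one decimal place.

Length n = 37. Counting bases: G=12, T=1, A=11, C=13
G+C = 25, so %GC = 25/37 × 100 = 67.568%
Salt term: 16.6 × (-0.323) = -5.362
GC term: 0.41 × 67.568 = 27.703; length term: −500/37 = −13.514
Tm = 81.5 + (-5.362) + 27.703 − 13.514 = 90.327 → 90.3°C

90.3°C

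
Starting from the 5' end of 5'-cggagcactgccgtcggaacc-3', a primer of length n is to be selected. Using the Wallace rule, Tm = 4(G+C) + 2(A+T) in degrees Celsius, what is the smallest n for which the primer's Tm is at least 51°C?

n = 15

First 14 bases: CGGAGCACTGCCGT → Tm = 48°C (< 51°C)
First 15 bases: CGGAGCACTGCCGTC → Tm = 52°C (≥ 51°C)
Since every base adds ≥2°C, Tm only increases with n, so the threshold is first crossed at n = 15.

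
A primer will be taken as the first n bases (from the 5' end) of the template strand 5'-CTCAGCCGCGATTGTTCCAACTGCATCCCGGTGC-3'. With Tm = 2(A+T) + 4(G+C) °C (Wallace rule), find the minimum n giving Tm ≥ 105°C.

n = 33

First 32 bases: CTCAGCCGCGATTGTTCCAACTGCATCCCGGT → Tm = 102°C (< 105°C)
First 33 bases: CTCAGCCGCGATTGTTCCAACTGCATCCCGGTG → Tm = 106°C (≥ 105°C)
Since every base adds ≥2°C, Tm only increases with n, so the threshold is first crossed at n = 33.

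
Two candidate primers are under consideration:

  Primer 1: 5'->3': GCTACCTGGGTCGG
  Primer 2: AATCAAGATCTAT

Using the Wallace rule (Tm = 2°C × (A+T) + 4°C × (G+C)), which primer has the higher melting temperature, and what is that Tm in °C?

Primer 1, 48°C

Primer 1: A+T=4, G+C=10 → Tm = 2(4)+4(10) = 48°C
Primer 2: A+T=10, G+C=3 → Tm = 2(10)+4(3) = 32°C
48°C vs 32°C → primer 1 is higher.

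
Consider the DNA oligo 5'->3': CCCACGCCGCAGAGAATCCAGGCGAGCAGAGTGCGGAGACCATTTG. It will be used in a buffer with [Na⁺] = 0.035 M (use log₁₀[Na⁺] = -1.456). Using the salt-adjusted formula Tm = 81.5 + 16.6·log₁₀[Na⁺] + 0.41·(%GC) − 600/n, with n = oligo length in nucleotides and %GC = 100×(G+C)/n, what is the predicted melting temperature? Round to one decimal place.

Length n = 46. Base counts: T=5, A=12, G=15, C=14
G+C = 29, so %GC = 29/46 × 100 = 63.043%
Salt term: 16.6 × (-1.456) = -24.17
GC term: 0.41 × 63.043 = 25.848; length term: −600/46 = −13.043
Tm = 81.5 + (-24.17) + 25.848 − 13.043 = 70.135 → 70.1°C

70.1°C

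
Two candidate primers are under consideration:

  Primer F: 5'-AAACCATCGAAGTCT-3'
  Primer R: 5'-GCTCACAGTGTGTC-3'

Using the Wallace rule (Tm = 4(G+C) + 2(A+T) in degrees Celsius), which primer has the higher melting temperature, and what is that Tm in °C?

Primer R, 44°C

Primer F: A+T=9, G+C=6 → Tm = 2(9)+4(6) = 42°C
Primer R: A+T=6, G+C=8 → Tm = 2(6)+4(8) = 44°C
42°C vs 44°C → primer R is higher.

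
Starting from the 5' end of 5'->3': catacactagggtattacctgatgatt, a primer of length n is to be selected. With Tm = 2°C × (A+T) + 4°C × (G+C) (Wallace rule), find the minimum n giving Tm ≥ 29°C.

n = 11

First 10 bases: CATACACTAG → Tm = 28°C (< 29°C)
First 11 bases: CATACACTAGG → Tm = 32°C (≥ 29°C)
Since every base adds ≥2°C, Tm only increases with n, so the threshold is first crossed at n = 11.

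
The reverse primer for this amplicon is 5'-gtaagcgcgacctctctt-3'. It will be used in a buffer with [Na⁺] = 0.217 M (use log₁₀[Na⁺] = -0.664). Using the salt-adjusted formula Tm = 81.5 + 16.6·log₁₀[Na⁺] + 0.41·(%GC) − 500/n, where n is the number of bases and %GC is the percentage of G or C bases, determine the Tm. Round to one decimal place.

65.5°C

Length n = 18. Counting bases: A=3, G=4, C=6, T=5
G+C = 10, so %GC = 10/18 × 100 = 55.556%
Salt term: 16.6 × (-0.664) = -11.022
GC term: 0.41 × 55.556 = 22.778; length term: −500/18 = −27.778
Tm = 81.5 + (-11.022) + 22.778 − 27.778 = 65.478 → 65.5°C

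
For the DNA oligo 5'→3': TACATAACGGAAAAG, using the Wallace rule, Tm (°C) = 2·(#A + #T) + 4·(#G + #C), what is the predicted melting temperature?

Counting bases: G=3, T=2, A=8, C=2
A+T = 10, G+C = 5
Tm = 2(10) + 4(5) = 20 + 20 = 40°C

40°C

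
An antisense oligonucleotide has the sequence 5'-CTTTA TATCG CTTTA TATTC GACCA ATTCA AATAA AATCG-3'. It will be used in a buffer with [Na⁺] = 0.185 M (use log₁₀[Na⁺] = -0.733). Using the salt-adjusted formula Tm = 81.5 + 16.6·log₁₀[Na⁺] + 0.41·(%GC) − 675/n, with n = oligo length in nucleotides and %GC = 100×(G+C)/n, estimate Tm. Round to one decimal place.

63.7°C

Length n = 40. Base counts: T=15, C=8, G=3, A=14
G+C = 11, so %GC = 11/40 × 100 = 27.5%
Salt term: 16.6 × (-0.733) = -12.168
GC term: 0.41 × 27.5 = 11.275; length term: −675/40 = −16.875
Tm = 81.5 + (-12.168) + 11.275 − 16.875 = 63.732 → 63.7°C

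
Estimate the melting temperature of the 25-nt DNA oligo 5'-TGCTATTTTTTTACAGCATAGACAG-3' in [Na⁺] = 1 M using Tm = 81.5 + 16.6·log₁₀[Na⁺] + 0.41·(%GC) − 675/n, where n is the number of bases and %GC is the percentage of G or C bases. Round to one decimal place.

Length n = 25. Counting bases: C=4, A=7, G=4, T=10
G+C = 8, so %GC = 8/25 × 100 = 32%
Salt term: 16.6 × (0) = 0
GC term: 0.41 × 32 = 13.12; length term: −675/25 = −27
Tm = 81.5 + (0) + 13.12 − 27 = 67.62 → 67.6°C

67.6°C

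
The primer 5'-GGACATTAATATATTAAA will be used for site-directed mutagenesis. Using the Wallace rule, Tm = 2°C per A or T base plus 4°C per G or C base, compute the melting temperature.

42°C

G=2, C=1, A=9, T=6
AT pairs contribute 15, GC pairs contribute 3.
Tm = 2×15 + 4×3 = 42°C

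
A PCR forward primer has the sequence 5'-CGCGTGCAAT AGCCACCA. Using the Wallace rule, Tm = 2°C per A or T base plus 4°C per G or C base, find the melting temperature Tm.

Counting bases: T=2, G=4, C=7, A=5
AT pairs contribute 7, GC pairs contribute 11.
Tm = 4·11 + 2·7 = 44 + 14 = 58°C

58°C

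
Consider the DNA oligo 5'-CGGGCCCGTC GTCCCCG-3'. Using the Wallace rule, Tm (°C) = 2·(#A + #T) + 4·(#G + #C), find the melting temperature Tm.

64°C

G=6, C=9, A=0, T=2
AT pairs contribute 2, GC pairs contribute 15.
Tm = 2×2 + 4×15 = 64°C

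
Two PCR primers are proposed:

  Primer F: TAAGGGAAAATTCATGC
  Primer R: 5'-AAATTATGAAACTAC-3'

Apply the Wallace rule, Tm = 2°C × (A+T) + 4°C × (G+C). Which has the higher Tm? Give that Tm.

Primer F: A+T=11, G+C=6 → Tm = 2(11)+4(6) = 46°C
Primer R: A+T=12, G+C=3 → Tm = 2(12)+4(3) = 36°C
46°C vs 36°C → primer F is higher.

Primer F, 46°C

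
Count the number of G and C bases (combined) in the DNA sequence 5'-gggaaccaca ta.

6

G=3, A=5, T=1, C=3
Total G or C: 3 + 3 = 6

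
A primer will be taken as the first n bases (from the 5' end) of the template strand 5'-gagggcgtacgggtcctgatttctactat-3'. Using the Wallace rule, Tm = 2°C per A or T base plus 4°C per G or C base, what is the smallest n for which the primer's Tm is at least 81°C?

n = 26

First 25 bases: GAGGGCGTACGGGTCCTGATTTCTA → Tm = 78°C (< 81°C)
First 26 bases: GAGGGCGTACGGGTCCTGATTTCTAC → Tm = 82°C (≥ 81°C)
Each additional base adds 2°C (A/T) or 4°C (G/C), so Tm is non-decreasing in n; n = 26 is the first length to reach 81°C.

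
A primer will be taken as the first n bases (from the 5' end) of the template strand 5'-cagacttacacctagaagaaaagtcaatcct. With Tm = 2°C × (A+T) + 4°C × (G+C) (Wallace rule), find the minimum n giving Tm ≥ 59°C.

n = 22

First 21 bases: CAGACTTACACCTAGAAGAAA → Tm = 58°C (< 59°C)
First 22 bases: CAGACTTACACCTAGAAGAAAA → Tm = 60°C (≥ 59°C)
Since every base adds ≥2°C, Tm only increases with n, so the threshold is first crossed at n = 22.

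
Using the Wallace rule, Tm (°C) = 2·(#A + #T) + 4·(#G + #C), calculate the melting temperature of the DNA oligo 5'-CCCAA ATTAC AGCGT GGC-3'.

Counting bases: T=3, C=6, G=4, A=5
AT pairs contribute 8, GC pairs contribute 10.
Tm = 4·10 + 2·8 = 40 + 16 = 56°C

56°C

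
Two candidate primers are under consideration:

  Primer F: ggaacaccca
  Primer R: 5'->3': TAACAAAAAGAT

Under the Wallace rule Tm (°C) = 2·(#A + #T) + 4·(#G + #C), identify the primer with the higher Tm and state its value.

Primer F: A+T=4, G+C=6 → Tm = 2(4)+4(6) = 32°C
Primer R: A+T=10, G+C=2 → Tm = 2(10)+4(2) = 28°C
32°C vs 28°C → primer F is higher.

Primer F, 32°C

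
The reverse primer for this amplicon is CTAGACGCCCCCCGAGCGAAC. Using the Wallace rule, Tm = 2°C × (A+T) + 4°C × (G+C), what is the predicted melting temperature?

72°C

Scanning the sequence gives T=1, G=5, A=5, C=10.
A+T = 6, G+C = 15
Tm = 4·15 + 2·6 = 60 + 12 = 72°C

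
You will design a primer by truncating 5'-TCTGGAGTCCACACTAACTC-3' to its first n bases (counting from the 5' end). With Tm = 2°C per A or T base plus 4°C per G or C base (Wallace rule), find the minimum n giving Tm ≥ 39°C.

First 12 bases: TCTGGAGTCCAC → Tm = 38°C (< 39°C)
First 13 bases: TCTGGAGTCCACA → Tm = 40°C (≥ 39°C)
Since every base adds ≥2°C, Tm only increases with n, so the threshold is first crossed at n = 13.

n = 13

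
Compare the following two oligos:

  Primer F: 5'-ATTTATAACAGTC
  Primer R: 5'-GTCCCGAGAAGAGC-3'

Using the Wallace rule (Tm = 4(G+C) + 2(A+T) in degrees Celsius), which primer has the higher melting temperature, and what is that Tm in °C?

Primer R, 46°C

Primer F: A+T=10, G+C=3 → Tm = 2(10)+4(3) = 32°C
Primer R: A+T=5, G+C=9 → Tm = 2(5)+4(9) = 46°C
32°C vs 46°C → primer R is higher.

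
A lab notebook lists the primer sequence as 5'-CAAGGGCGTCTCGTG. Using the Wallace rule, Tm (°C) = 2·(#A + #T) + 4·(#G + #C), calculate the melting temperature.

T=3, A=2, G=6, C=4
A+T = 5, G+C = 10
Tm = 2(5) + 4(10) = 10 + 40 = 50°C

50°C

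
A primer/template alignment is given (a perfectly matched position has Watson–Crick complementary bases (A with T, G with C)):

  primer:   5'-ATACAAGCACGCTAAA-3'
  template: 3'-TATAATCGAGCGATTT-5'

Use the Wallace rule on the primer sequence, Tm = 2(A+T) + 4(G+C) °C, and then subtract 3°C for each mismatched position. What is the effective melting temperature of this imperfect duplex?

35°C

Primer base counts: A=8, T=2, G=2, C=4 → A+T=10, G+C=6
Perfect-match Tm = 2(10) + 4(6) = 20 + 24 = 44°C
Mismatches (positions where the bases are not complementary): 3 (at positions 4, 5, 9)
Effective Tm = 44 − 3×3 = 44 − 9 = 35°C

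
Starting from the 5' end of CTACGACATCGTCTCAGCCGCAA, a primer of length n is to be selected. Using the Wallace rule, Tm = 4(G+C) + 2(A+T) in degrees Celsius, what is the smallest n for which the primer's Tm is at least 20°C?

n = 7

First 6 bases: CTACGA → Tm = 18°C (< 20°C)
First 7 bases: CTACGAC → Tm = 22°C (≥ 20°C)
Each additional base adds 2°C (A/T) or 4°C (G/C), so Tm is non-decreasing in n; n = 7 is the first length to reach 20°C.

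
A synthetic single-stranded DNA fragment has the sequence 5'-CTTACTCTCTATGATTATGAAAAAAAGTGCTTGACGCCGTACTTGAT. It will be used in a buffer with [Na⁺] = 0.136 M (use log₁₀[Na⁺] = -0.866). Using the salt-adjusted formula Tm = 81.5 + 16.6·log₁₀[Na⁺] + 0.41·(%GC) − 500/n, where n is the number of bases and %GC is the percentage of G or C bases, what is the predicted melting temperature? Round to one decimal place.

71.3°C

Length n = 47. Scanning the sequence gives A=14, T=16, C=9, G=8.
G+C = 17, so %GC = 17/47 × 100 = 36.17%
Salt term: 16.6 × (-0.866) = -14.376
GC term: 0.41 × 36.17 = 14.83; length term: −500/47 = −10.638
Tm = 81.5 + (-14.376) + 14.83 − 10.638 = 71.316 → 71.3°C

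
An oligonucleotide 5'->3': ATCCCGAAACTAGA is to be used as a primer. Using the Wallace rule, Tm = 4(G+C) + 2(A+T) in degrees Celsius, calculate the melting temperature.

T=2, G=2, A=6, C=4
So N_AT = 8 and N_GC = 6.
Tm = 2(8) + 4(6) = 16 + 24 = 40°C

40°C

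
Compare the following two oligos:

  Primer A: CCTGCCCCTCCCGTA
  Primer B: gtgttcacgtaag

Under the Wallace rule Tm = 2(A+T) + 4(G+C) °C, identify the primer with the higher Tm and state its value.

Primer A: A+T=4, G+C=11 → Tm = 2(4)+4(11) = 52°C
Primer B: A+T=7, G+C=6 → Tm = 2(7)+4(6) = 38°C
52°C vs 38°C → primer A is higher.

Primer A, 52°C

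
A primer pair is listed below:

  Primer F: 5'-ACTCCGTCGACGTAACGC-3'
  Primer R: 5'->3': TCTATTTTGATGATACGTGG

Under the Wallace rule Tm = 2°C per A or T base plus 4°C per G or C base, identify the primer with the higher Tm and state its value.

Primer F, 58°C

Primer F: A+T=7, G+C=11 → Tm = 2(7)+4(11) = 58°C
Primer R: A+T=13, G+C=7 → Tm = 2(13)+4(7) = 54°C
58°C vs 54°C → primer F is higher.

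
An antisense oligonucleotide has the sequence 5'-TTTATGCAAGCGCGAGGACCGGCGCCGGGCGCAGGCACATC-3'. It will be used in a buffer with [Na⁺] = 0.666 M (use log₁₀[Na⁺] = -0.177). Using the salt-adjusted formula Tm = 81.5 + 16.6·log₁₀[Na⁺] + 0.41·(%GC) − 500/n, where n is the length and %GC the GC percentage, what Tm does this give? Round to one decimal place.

Length n = 41. Counting bases: T=5, A=8, G=15, C=13
G+C = 28, so %GC = 28/41 × 100 = 68.293%
Salt term: 16.6 × (-0.177) = -2.938
GC term: 0.41 × 68.293 = 28; length term: −500/41 = −12.195
Tm = 81.5 + (-2.938) + 28 − 12.195 = 94.367 → 94.4°C

94.4°C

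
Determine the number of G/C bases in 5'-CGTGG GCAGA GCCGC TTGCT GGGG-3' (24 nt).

18

Scanning the sequence gives C=6, A=2, G=12, T=4.
Total G or C: 12 + 6 = 18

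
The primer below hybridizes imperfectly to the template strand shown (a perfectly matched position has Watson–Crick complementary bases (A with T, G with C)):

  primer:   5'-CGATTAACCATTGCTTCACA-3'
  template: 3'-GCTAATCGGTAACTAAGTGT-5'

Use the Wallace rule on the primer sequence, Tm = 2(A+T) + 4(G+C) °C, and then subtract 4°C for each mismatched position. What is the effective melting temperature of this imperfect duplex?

48°C

Primer base counts: A=6, T=6, G=2, C=6 → A+T=12, G+C=8
Perfect-match Tm = 2(12) + 4(8) = 24 + 32 = 56°C
Mismatches (positions where the bases are not complementary): 2 (at positions 7, 14)
Effective Tm = 56 − 2×4 = 56 − 8 = 48°C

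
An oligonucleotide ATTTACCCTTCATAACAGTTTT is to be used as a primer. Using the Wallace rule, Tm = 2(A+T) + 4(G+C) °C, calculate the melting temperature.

56°C

Base counts: A=6, C=5, T=10, G=1
So N_AT = 16 and N_GC = 6.
Tm = 4·6 + 2·16 = 24 + 32 = 56°C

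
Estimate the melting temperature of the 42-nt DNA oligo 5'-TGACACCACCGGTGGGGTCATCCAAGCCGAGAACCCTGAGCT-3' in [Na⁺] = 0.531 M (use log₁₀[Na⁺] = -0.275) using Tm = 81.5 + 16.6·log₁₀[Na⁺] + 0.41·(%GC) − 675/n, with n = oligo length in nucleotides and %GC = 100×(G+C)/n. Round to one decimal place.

86.2°C

Length n = 42. Scanning the sequence gives A=10, T=6, C=14, G=12.
G+C = 26, so %GC = 26/42 × 100 = 61.905%
Salt term: 16.6 × (-0.275) = -4.565
GC term: 0.41 × 61.905 = 25.381; length term: −675/42 = −16.071
Tm = 81.5 + (-4.565) + 25.381 − 16.071 = 86.245 → 86.2°C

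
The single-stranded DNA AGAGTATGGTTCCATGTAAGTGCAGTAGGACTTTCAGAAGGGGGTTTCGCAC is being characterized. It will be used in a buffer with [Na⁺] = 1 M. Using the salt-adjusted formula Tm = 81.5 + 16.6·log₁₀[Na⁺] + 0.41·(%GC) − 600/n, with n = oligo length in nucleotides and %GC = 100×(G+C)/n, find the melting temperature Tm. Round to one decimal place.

Length n = 52. Scanning the sequence gives T=14, A=13, C=8, G=17.
G+C = 25, so %GC = 25/52 × 100 = 48.077%
Salt term: 16.6 × (0) = 0
GC term: 0.41 × 48.077 = 19.712; length term: −600/52 = −11.538
Tm = 81.5 + (0) + 19.712 − 11.538 = 89.674 → 89.7°C

89.7°C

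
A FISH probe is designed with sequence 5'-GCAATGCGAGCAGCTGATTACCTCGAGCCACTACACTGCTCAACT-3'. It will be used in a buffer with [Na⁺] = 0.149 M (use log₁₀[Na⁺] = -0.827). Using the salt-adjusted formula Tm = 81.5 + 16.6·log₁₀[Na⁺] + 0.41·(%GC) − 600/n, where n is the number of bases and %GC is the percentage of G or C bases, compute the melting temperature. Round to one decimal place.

76.3°C

Length n = 45. A=12, C=15, G=9, T=9
G+C = 24, so %GC = 24/45 × 100 = 53.333%
Salt term: 16.6 × (-0.827) = -13.728
GC term: 0.41 × 53.333 = 21.867; length term: −600/45 = −13.333
Tm = 81.5 + (-13.728) + 21.867 − 13.333 = 76.306 → 76.3°C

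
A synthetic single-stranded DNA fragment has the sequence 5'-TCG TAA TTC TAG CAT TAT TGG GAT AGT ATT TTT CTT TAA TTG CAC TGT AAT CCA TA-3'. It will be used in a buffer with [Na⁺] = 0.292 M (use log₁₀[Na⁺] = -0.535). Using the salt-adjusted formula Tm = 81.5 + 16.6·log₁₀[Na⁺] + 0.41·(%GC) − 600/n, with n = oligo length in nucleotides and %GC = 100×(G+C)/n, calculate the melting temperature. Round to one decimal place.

73.6°C

Length n = 56. T=25, A=15, C=8, G=8
G+C = 16, so %GC = 16/56 × 100 = 28.571%
Salt term: 16.6 × (-0.535) = -8.881
GC term: 0.41 × 28.571 = 11.714; length term: −600/56 = −10.714
Tm = 81.5 + (-8.881) + 11.714 − 10.714 = 73.619 → 73.6°C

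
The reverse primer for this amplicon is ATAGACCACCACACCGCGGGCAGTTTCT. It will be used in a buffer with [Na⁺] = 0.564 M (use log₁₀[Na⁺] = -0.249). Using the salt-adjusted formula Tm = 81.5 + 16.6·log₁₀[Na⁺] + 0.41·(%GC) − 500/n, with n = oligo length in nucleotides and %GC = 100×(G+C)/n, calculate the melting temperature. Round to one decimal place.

82.9°C

Length n = 28. Base counts: A=7, C=10, G=6, T=5
G+C = 16, so %GC = 16/28 × 100 = 57.143%
Salt term: 16.6 × (-0.249) = -4.133
GC term: 0.41 × 57.143 = 23.429; length term: −500/28 = −17.857
Tm = 81.5 + (-4.133) + 23.429 − 17.857 = 82.939 → 82.9°C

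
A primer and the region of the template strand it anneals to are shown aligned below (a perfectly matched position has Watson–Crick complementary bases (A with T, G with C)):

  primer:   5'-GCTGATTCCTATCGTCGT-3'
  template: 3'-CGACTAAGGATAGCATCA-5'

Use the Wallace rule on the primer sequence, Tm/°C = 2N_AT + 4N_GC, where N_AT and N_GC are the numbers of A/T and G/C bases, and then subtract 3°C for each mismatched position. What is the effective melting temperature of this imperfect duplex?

51°C

Primer base counts: A=2, T=7, G=4, C=5 → A+T=9, G+C=9
Perfect-match Tm = 2(9) + 4(9) = 18 + 36 = 54°C
Mismatches (positions where the bases are not complementary): 1 (at position 16)
Effective Tm = 54 − 1×3 = 54 − 3 = 51°C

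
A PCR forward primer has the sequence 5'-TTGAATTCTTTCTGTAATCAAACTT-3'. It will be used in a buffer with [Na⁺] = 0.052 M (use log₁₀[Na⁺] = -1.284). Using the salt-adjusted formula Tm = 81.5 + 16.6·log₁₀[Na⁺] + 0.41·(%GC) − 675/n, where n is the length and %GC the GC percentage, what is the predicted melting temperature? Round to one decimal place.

Length n = 25. Scanning the sequence gives C=4, T=12, A=7, G=2.
G+C = 6, so %GC = 6/25 × 100 = 24%
Salt term: 16.6 × (-1.284) = -21.314
GC term: 0.41 × 24 = 9.84; length term: −675/25 = −27
Tm = 81.5 + (-21.314) + 9.84 − 27 = 43.026 → 43.0°C

43.0°C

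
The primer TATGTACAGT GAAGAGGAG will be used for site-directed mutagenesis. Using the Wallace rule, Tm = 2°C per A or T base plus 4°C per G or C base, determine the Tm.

Scanning the sequence gives T=4, A=7, C=1, G=7.
A+T = 11, G+C = 8
Tm = 2×11 + 4×8 = 54°C

54°C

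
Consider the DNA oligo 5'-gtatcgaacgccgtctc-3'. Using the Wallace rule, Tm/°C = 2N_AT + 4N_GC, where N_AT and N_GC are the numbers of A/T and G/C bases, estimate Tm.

Counting bases: C=6, G=4, T=4, A=3
So N_AT = 7 and N_GC = 10.
Tm = 4·10 + 2·7 = 40 + 14 = 54°C

54°C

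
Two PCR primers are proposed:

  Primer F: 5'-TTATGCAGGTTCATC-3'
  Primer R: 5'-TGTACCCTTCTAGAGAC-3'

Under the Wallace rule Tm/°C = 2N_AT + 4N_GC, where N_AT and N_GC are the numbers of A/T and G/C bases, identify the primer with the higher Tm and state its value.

Primer F: A+T=9, G+C=6 → Tm = 2(9)+4(6) = 42°C
Primer R: A+T=9, G+C=8 → Tm = 2(9)+4(8) = 50°C
42°C vs 50°C → primer R is higher.

Primer R, 50°C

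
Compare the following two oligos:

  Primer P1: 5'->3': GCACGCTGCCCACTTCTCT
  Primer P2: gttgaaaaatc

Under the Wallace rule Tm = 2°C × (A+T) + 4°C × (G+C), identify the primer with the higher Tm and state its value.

Primer P1, 62°C

Primer P1: A+T=7, G+C=12 → Tm = 2(7)+4(12) = 62°C
Primer P2: A+T=8, G+C=3 → Tm = 2(8)+4(3) = 28°C
62°C vs 28°C → primer P1 is higher.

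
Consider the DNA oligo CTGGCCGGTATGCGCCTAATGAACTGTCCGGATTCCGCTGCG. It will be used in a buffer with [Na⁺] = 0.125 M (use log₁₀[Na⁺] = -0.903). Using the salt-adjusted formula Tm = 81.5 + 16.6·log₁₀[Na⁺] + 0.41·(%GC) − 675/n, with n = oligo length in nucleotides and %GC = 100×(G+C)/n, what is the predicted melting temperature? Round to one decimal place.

75.8°C

Length n = 42. Base counts: C=13, T=10, A=6, G=13
G+C = 26, so %GC = 26/42 × 100 = 61.905%
Salt term: 16.6 × (-0.903) = -14.99
GC term: 0.41 × 61.905 = 25.381; length term: −675/42 = −16.071
Tm = 81.5 + (-14.99) + 25.381 − 16.071 = 75.82 → 75.8°C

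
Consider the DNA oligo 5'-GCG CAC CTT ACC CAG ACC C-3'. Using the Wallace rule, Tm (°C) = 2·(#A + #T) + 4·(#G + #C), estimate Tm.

64°C

Scanning the sequence gives T=2, C=10, G=3, A=4.
So N_AT = 6 and N_GC = 13.
Tm = 2(6) + 4(13) = 12 + 52 = 64°C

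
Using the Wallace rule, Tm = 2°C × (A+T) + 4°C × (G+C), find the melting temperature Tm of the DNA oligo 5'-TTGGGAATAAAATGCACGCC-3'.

Base counts: A=7, C=4, T=4, G=5
AT pairs contribute 11, GC pairs contribute 9.
Tm = 4·9 + 2·11 = 36 + 22 = 58°C

58°C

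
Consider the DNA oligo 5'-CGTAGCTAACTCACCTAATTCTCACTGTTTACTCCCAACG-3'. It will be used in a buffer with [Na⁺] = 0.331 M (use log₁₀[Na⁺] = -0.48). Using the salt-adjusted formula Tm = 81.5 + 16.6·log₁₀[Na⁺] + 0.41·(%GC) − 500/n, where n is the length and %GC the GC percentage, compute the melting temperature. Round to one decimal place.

79.5°C

Length n = 40. Counting bases: T=12, C=14, A=10, G=4
G+C = 18, so %GC = 18/40 × 100 = 45%
Salt term: 16.6 × (-0.48) = -7.968
GC term: 0.41 × 45 = 18.45; length term: −500/40 = −12.5
Tm = 81.5 + (-7.968) + 18.45 − 12.5 = 79.482 → 79.5°C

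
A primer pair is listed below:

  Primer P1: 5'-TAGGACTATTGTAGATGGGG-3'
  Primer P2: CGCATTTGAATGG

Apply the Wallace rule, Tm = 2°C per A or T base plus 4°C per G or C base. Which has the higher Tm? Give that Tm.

Primer P1: A+T=11, G+C=9 → Tm = 2(11)+4(9) = 58°C
Primer P2: A+T=7, G+C=6 → Tm = 2(7)+4(6) = 38°C
58°C vs 38°C → primer P1 is higher.

Primer P1, 58°C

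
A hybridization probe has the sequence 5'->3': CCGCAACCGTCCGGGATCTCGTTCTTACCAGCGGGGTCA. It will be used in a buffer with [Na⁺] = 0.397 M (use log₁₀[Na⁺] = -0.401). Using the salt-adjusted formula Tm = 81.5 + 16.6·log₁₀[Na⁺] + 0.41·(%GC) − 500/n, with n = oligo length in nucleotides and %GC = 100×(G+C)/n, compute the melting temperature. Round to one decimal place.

88.3°C

Length n = 39. G=11, A=6, T=8, C=14
G+C = 25, so %GC = 25/39 × 100 = 64.103%
Salt term: 16.6 × (-0.401) = -6.657
GC term: 0.41 × 64.103 = 26.282; length term: −500/39 = −12.821
Tm = 81.5 + (-6.657) + 26.282 − 12.821 = 88.304 → 88.3°C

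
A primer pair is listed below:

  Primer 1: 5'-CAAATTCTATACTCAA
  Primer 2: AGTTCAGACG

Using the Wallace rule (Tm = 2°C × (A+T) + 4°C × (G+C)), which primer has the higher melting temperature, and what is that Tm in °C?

Primer 1: A+T=12, G+C=4 → Tm = 2(12)+4(4) = 40°C
Primer 2: A+T=5, G+C=5 → Tm = 2(5)+4(5) = 30°C
40°C vs 30°C → primer 1 is higher.

Primer 1, 40°C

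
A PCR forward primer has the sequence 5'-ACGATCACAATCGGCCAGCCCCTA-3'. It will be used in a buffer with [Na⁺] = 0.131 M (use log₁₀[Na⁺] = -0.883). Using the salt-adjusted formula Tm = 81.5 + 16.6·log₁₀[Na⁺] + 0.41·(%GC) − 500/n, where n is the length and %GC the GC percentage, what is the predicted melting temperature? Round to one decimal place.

69.9°C

Length n = 24. T=3, G=4, A=7, C=10
G+C = 14, so %GC = 14/24 × 100 = 58.333%
Salt term: 16.6 × (-0.883) = -14.658
GC term: 0.41 × 58.333 = 23.917; length term: −500/24 = −20.833
Tm = 81.5 + (-14.658) + 23.917 − 20.833 = 69.926 → 69.9°C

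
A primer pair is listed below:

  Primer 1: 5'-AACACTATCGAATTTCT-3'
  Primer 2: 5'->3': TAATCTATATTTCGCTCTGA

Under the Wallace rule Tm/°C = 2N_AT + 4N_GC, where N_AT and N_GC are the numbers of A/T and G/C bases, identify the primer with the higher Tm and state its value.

Primer 2, 52°C

Primer 1: A+T=12, G+C=5 → Tm = 2(12)+4(5) = 44°C
Primer 2: A+T=14, G+C=6 → Tm = 2(14)+4(6) = 52°C
44°C vs 52°C → primer 2 is higher.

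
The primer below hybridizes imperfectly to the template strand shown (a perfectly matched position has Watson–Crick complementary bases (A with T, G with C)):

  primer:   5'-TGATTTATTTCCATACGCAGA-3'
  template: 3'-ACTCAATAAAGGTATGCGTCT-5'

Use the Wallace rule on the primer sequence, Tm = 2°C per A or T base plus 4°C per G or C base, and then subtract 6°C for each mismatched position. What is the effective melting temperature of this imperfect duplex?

Primer base counts: A=6, T=8, G=3, C=4 → A+T=14, G+C=7
Perfect-match Tm = 2(14) + 4(7) = 28 + 28 = 56°C
Mismatches (positions where the bases are not complementary): 1 (at position 4)
Effective Tm = 56 − 1×6 = 56 − 6 = 50°C

50°C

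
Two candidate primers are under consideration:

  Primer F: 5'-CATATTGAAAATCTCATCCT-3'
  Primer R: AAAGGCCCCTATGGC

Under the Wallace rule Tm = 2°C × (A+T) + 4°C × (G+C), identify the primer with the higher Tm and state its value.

Primer F, 52°C

Primer F: A+T=14, G+C=6 → Tm = 2(14)+4(6) = 52°C
Primer R: A+T=6, G+C=9 → Tm = 2(6)+4(9) = 48°C
52°C vs 48°C → primer F is higher.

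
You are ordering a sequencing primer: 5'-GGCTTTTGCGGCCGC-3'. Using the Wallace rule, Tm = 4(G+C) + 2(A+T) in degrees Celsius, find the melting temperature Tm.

Scanning the sequence gives C=5, T=4, G=6, A=0.
A+T = 4, G+C = 11
Tm = 4·11 + 2·4 = 44 + 8 = 52°C

52°C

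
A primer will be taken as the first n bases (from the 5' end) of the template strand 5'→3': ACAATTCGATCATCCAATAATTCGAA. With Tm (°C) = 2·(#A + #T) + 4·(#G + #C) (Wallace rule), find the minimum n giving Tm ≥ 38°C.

First 13 bases: ACAATTCGATCAT → Tm = 34°C (< 38°C)
First 14 bases: ACAATTCGATCATC → Tm = 38°C (≥ 38°C)
Since every base adds ≥2°C, Tm only increases with n, so the threshold is first crossed at n = 14.

n = 14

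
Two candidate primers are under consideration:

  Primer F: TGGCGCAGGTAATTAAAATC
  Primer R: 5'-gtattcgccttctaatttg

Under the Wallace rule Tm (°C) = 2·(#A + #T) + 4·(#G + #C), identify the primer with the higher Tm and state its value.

Primer F, 56°C

Primer F: A+T=12, G+C=8 → Tm = 2(12)+4(8) = 56°C
Primer R: A+T=12, G+C=7 → Tm = 2(12)+4(7) = 52°C
56°C vs 52°C → primer F is higher.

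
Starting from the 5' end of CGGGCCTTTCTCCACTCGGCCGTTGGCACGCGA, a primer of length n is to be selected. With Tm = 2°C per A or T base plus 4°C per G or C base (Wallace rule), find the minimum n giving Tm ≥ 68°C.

First 19 bases: CGGGCCTTTCTCCACTCGG → Tm = 64°C (< 68°C)
First 20 bases: CGGGCCTTTCTCCACTCGGC → Tm = 68°C (≥ 68°C)
Each additional base adds 2°C (A/T) or 4°C (G/C), so Tm is non-decreasing in n; n = 20 is the first length to reach 68°C.

n = 20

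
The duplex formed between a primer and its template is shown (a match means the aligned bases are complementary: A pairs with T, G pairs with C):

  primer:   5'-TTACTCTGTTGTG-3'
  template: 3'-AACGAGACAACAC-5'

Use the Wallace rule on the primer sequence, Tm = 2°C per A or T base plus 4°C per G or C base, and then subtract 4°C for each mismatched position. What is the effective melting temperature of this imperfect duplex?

Primer base counts: A=1, T=7, G=3, C=2 → A+T=8, G+C=5
Perfect-match Tm = 2(8) + 4(5) = 16 + 20 = 36°C
Mismatches (positions where the bases are not complementary): 1 (at position 3)
Effective Tm = 36 − 1×4 = 36 − 4 = 32°C

32°C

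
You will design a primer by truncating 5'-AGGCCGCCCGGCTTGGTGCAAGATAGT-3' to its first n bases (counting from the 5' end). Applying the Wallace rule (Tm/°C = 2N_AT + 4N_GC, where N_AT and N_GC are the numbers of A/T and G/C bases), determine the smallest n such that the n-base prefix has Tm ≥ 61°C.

First 17 bases: AGGCCGCCCGGCTTGGT → Tm = 60°C (< 61°C)
First 18 bases: AGGCCGCCCGGCTTGGTG → Tm = 64°C (≥ 61°C)
Each additional base adds 2°C (A/T) or 4°C (G/C), so Tm is non-decreasing in n; n = 18 is the first length to reach 61°C.

n = 18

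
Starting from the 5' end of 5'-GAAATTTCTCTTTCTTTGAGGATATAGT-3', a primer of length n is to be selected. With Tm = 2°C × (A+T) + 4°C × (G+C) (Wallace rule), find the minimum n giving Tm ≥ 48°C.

n = 19

First 18 bases: GAAATTTCTCTTTCTTTG → Tm = 46°C (< 48°C)
First 19 bases: GAAATTTCTCTTTCTTTGA → Tm = 48°C (≥ 48°C)
Since every base adds ≥2°C, Tm only increases with n, so the threshold is first crossed at n = 19.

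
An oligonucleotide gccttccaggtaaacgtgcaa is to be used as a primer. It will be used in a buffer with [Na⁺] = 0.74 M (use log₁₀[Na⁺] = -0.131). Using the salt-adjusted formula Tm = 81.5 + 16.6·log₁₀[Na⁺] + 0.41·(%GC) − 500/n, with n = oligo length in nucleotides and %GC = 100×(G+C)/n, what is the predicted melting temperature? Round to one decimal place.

Length n = 21. Counting bases: C=6, A=6, T=4, G=5
G+C = 11, so %GC = 11/21 × 100 = 52.381%
Salt term: 16.6 × (-0.131) = -2.175
GC term: 0.41 × 52.381 = 21.476; length term: −500/21 = −23.81
Tm = 81.5 + (-2.175) + 21.476 − 23.81 = 76.991 → 77.0°C

77.0°C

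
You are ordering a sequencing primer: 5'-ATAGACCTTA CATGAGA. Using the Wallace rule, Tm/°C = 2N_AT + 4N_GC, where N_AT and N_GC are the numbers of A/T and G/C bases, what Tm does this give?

Base counts: A=7, G=3, T=4, C=3
AT pairs contribute 11, GC pairs contribute 6.
Tm = 4·6 + 2·11 = 24 + 22 = 46°C

46°C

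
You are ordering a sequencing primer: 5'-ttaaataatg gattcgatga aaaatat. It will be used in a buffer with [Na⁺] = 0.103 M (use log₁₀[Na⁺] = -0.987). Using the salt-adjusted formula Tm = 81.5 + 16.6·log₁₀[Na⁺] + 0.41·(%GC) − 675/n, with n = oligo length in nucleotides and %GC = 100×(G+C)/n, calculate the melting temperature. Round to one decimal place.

Length n = 27. Scanning the sequence gives C=1, G=4, T=9, A=13.
G+C = 5, so %GC = 5/27 × 100 = 18.519%
Salt term: 16.6 × (-0.987) = -16.384
GC term: 0.41 × 18.519 = 7.593; length term: −675/27 = −25
Tm = 81.5 + (-16.384) + 7.593 − 25 = 47.709 → 47.7°C

47.7°C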